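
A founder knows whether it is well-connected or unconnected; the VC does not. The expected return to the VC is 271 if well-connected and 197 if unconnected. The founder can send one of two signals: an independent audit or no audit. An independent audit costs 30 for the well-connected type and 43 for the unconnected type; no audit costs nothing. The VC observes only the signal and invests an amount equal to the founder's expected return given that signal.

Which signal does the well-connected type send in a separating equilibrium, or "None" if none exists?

None

Try well-connected → audit, unconnected → no audit:
  Under separation the VC infers type exactly: audit → well-connected (pays 271), no audit → unconnected (pays 197).
  Well-connected: audit gives 271 − 30 = 241; no audit gives 197 − 0 = 197. No deviation. ✓
  Unconnected: no audit gives 197 − 0 = 197; audit gives 271 − 43 = 228. Would deviate. ✗
Try well-connected → no audit, unconnected → audit:
  Under separation the VC infers type exactly: no audit → well-connected (pays 271), audit → unconnected (pays 197).
  Well-connected: no audit gives 271 − 0 = 271; audit gives 197 − 30 = 167. No deviation. ✓
  Unconnected: audit gives 197 − 43 = 154; no audit gives 271 − 0 = 271. Would deviate. ✗
Neither assignment is incentive-compatible.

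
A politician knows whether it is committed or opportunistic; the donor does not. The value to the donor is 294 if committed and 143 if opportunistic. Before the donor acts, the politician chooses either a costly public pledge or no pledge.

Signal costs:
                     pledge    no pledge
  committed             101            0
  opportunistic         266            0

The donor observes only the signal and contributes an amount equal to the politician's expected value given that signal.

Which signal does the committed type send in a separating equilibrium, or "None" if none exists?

pledge

Try committed → pledge, opportunistic → no pledge:
  If types separate, pledge earns payment 294 and no pledge earns 143.
  Committed: pledge gives 294 − 101 = 193; no pledge gives 143 − 0 = 143. No deviation. ✓
  Opportunistic: no pledge gives 143 − 0 = 143; pledge gives 294 − 266 = 28. No deviation. ✓
Both hold — the committed type sends pledge.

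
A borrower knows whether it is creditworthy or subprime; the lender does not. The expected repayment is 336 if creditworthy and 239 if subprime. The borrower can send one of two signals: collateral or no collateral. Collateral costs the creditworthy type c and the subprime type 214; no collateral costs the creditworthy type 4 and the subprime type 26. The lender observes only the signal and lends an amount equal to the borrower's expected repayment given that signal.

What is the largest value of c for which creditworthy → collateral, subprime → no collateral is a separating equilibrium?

101

Under separation: collateral → creditworthy (pays 336); no collateral → subprime (pays 239).
Subprime: 239 − 26 = 213 ≥ 336 − 214 = 122. Holds regardless of c. ✓
Creditworthy: 336 − c ≥ 239 − 4, so c ≤ 336 − 235 = 101.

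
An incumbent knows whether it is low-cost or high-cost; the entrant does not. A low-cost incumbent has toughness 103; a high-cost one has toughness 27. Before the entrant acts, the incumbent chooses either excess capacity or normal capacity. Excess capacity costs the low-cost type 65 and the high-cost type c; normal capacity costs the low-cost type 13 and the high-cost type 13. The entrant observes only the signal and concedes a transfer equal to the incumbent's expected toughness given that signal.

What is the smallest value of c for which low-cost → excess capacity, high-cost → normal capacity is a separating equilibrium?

Under separation: excess capacity → low-cost (pays 103); normal capacity → high-cost (pays 27).
Low-cost: 103 − 65 = 38 ≥ 27 − 13 = 14. Holds regardless of c. ✓
High-cost: 27 − 13 ≥ 103 − c, so c ≥ 103 − 14 = 89.

89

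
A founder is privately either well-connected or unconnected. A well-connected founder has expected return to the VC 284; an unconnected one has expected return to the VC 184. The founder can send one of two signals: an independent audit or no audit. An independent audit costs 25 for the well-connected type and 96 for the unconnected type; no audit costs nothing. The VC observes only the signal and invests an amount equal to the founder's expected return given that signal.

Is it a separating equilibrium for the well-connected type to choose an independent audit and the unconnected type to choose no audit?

No

If types separate, audit earns payment 284 and no audit earns 184.
Well-connected: audit gives 284 − 25 = 259; no audit gives 184 − 0 = 184. No deviation. ✓
Unconnected: no audit gives 184 − 0 = 184; audit gives 284 − 96 = 188. Would deviate. ✗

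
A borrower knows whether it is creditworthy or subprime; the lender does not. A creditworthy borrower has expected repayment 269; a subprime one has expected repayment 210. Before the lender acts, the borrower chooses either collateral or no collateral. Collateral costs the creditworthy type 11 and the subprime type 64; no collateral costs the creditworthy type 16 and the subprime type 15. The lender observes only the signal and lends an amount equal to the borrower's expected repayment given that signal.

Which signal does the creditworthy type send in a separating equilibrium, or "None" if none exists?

None

Try creditworthy → collateral, subprime → no collateral:
  Under separation the lender infers type exactly: collateral → creditworthy (pays 269), no collateral → subprime (pays 210).
  Creditworthy: collateral gives 269 − 11 = 258; no collateral gives 210 − 16 = 194. No deviation. ✓
  Subprime: no collateral gives 210 − 15 = 195; collateral gives 269 − 64 = 205. Would deviate. ✗
Try creditworthy → no collateral, subprime → collateral:
  Under separation the lender infers type exactly: no collateral → creditworthy (pays 269), collateral → subprime (pays 210).
  Creditworthy: no collateral gives 269 − 16 = 253; collateral gives 210 − 11 = 199. No deviation. ✓
  Subprime: collateral gives 210 − 64 = 146; no collateral gives 269 − 15 = 254. Would deviate. ✗
Neither assignment is incentive-compatible.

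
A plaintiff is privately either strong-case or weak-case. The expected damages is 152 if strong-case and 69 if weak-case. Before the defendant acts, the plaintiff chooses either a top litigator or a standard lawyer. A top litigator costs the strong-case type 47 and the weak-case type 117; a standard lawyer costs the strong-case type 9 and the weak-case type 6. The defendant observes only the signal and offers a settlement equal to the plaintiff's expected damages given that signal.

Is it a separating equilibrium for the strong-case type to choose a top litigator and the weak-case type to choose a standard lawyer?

Yes

If types separate, top litigator earns payment 152 and standard lawyer earns 69.
Strong-case: top litigator gives 152 − 47 = 105; standard lawyer gives 69 − 9 = 60. No deviation. ✓
Weak-case: standard lawyer gives 69 − 6 = 63; top litigator gives 152 − 117 = 35. No deviation. ✓
Both incentive constraints hold.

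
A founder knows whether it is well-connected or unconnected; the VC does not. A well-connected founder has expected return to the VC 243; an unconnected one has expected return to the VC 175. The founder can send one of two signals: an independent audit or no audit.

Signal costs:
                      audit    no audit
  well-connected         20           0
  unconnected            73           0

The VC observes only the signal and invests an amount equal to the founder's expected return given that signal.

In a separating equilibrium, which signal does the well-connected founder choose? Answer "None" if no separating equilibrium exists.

Try well-connected → audit, unconnected → no audit:
  If types separate, audit earns payment 243 and no audit earns 175.
  Well-connected: audit gives 243 − 20 = 223; no audit gives 175 − 0 = 175. No deviation. ✓
  Unconnected: no audit gives 175 − 0 = 175; audit gives 243 − 73 = 170. No deviation. ✓
Both hold — the well-connected type sends audit.

audit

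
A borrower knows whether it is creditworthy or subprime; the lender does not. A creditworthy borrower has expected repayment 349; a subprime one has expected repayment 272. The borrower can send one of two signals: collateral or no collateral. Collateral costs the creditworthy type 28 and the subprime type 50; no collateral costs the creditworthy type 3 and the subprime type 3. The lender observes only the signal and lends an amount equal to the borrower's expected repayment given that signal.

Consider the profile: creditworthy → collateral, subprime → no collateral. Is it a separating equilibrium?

No

If types separate, collateral earns payment 349 and no collateral earns 272.
Creditworthy: collateral gives 349 − 28 = 321; no collateral gives 272 − 3 = 269. No deviation. ✓
Subprime: no collateral gives 272 − 3 = 269; collateral gives 349 − 50 = 299. Would deviate. ✗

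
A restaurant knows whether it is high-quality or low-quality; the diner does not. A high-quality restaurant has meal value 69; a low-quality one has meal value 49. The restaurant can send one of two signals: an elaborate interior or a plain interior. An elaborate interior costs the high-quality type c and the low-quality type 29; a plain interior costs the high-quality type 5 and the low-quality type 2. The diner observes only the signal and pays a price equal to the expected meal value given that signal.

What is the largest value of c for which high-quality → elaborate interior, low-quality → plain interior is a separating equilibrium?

Under separation: elaborate interior → high-quality (pays 69); plain interior → low-quality (pays 49).
Low-quality: 49 − 2 = 47 ≥ 69 − 29 = 40. Holds regardless of c. ✓
High-quality: 69 − c ≥ 49 − 5, so c ≤ 69 − 44 = 25.

25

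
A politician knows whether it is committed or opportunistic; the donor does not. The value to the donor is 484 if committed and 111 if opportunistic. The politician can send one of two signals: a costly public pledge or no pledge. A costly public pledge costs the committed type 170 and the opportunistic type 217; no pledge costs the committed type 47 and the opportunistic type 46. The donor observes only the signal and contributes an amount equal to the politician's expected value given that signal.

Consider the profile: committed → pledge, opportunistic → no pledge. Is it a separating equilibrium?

No

If types separate, pledge earns payment 484 and no pledge earns 111.
Committed: pledge gives 484 − 170 = 314; no pledge gives 111 − 47 = 64. No deviation. ✓
Opportunistic: no pledge gives 111 − 46 = 65; pledge gives 484 − 217 = 267. Would deviate. ✗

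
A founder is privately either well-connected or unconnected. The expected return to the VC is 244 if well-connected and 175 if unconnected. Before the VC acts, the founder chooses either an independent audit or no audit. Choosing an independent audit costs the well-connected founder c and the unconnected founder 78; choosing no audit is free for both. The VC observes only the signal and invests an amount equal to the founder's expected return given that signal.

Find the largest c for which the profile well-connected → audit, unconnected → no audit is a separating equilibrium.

69

Under separation: audit → well-connected (pays 244); no audit → unconnected (pays 175).
Unconnected: 175 − 0 = 175 ≥ 244 − 78 = 166. Holds regardless of c. ✓
Well-connected: 244 − c ≥ 175 − 0, so c ≤ 244 − 175 = 69.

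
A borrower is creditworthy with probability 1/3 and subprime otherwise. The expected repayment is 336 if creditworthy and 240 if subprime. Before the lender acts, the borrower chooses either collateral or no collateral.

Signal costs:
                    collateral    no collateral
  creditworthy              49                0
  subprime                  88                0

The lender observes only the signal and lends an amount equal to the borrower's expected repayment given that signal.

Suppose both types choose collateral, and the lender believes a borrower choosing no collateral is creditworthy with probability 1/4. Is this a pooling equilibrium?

At the pooled signal (collateral) the lender holds the prior 1/3 and pays 1/3·336 + 2/3·240 = 272. Off-path (no collateral) belief 1/4 gives 1/4·336 + 3/4·240 = 264.
Creditworthy: collateral gives 272 − 49 = 223; no collateral gives 264 − 0 = 264. Deviates. ✗
Subprime: collateral gives 272 − 88 = 184; no collateral gives 264 − 0 = 264. Deviates. ✗

No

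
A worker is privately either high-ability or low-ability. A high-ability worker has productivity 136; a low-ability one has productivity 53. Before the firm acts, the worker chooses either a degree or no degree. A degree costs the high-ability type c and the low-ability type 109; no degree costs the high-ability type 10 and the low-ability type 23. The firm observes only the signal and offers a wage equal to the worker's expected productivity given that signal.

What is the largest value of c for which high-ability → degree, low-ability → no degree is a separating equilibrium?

93

Under separation: degree → high-ability (pays 136); no degree → low-ability (pays 53).
Low-ability: 53 − 23 = 30 ≥ 136 − 109 = 27. Holds regardless of c. ✓
High-ability: 136 − c ≥ 53 − 10, so c ≤ 136 − 43 = 93.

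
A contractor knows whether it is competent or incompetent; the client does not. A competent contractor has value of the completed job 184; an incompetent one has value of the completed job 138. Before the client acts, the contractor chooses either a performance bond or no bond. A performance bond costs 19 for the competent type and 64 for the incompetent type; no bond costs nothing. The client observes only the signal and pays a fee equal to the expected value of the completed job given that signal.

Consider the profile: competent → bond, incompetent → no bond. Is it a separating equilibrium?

If types separate, bond earns payment 184 and no bond earns 138.
Competent: bond gives 184 − 19 = 165; no bond gives 138 − 0 = 138. No deviation. ✓
Incompetent: no bond gives 138 − 0 = 138; bond gives 184 − 64 = 120. No deviation. ✓
Neither type gains from mimicking the other.

Yes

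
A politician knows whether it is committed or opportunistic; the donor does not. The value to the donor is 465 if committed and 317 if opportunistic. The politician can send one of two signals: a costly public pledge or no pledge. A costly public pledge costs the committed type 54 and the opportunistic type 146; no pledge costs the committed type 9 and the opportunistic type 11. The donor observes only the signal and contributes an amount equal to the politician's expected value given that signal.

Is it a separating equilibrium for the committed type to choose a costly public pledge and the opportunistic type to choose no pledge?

Under separation the donor infers type exactly: pledge → committed (pays 465), no pledge → opportunistic (pays 317).
Committed: pledge gives 465 − 54 = 411; no pledge gives 317 − 9 = 308. No deviation. ✓
Opportunistic: no pledge gives 317 − 11 = 306; pledge gives 465 − 146 = 319. Would deviate. ✗

No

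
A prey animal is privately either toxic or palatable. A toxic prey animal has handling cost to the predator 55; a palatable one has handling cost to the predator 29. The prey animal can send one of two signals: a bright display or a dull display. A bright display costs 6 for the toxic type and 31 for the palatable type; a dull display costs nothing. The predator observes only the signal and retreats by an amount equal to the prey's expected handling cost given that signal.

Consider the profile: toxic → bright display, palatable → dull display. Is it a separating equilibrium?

If types separate, bright display earns payment 55 and dull display earns 29.
Toxic: bright display gives 55 − 6 = 49; dull display gives 29 − 0 = 29. No deviation. ✓
Palatable: dull display gives 29 − 0 = 29; bright display gives 55 − 31 = 24. No deviation. ✓
Neither type gains from mimicking the other.

Yes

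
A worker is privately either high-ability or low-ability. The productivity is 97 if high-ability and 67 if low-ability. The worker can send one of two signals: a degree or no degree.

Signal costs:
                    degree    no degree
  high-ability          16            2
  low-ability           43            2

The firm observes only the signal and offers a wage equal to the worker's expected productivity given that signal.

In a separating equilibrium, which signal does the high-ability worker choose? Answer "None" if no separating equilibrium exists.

degree

Try high-ability → degree, low-ability → no degree:
  If types separate, degree earns payment 97 and no degree earns 67.
  High-ability: degree gives 97 − 16 = 81; no degree gives 67 − 2 = 65. No deviation. ✓
  Low-ability: no degree gives 67 − 2 = 65; degree gives 97 − 43 = 54. No deviation. ✓
Both hold — the high-ability type sends degree.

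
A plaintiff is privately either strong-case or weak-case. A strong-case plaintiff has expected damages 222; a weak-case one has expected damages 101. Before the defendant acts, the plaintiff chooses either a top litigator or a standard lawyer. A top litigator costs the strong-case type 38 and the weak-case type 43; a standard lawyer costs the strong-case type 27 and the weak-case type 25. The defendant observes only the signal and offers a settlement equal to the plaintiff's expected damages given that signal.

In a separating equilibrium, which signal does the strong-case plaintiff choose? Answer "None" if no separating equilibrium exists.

None

Try strong-case → top litigator, weak-case → standard lawyer:
  If types separate, top litigator earns payment 222 and standard lawyer earns 101.
  Strong-case: top litigator gives 222 − 38 = 184; standard lawyer gives 101 − 27 = 74. No deviation. ✓
  Weak-case: standard lawyer gives 101 − 25 = 76; top litigator gives 222 − 43 = 179. Would deviate. ✗
Try strong-case → standard lawyer, weak-case → top litigator:
  If types separate, standard lawyer earns payment 222 and top litigator earns 101.
  Strong-case: standard lawyer gives 222 − 27 = 195; top litigator gives 101 − 38 = 63. No deviation. ✓
  Weak-case: top litigator gives 101 − 43 = 58; standard lawyer gives 222 − 25 = 197. Would deviate. ✗
Neither assignment is incentive-compatible.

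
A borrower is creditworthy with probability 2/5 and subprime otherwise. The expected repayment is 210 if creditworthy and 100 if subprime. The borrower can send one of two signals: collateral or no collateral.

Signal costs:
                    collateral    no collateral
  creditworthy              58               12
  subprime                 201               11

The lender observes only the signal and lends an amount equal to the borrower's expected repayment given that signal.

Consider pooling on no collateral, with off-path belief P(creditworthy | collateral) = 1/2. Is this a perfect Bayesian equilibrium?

At the pooled signal (no collateral) the lender holds the prior 2/5 and pays 2/5·210 + 3/5·100 = 144. Off-path (collateral) belief 1/2 gives 1/2·210 + 1/2·100 = 155.
Creditworthy: no collateral gives 144 − 12 = 132; collateral gives 155 − 58 = 97. Stays. ✓
Subprime: no collateral gives 144 − 11 = 133; collateral gives 155 − 201 = -46. Stays. ✓

Yes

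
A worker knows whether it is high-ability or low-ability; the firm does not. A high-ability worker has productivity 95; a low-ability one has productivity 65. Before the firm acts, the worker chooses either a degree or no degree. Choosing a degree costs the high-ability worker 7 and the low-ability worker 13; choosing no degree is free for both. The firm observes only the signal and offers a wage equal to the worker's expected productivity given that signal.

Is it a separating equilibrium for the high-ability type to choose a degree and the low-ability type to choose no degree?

Under separation the firm infers type exactly: degree → high-ability (pays 95), no degree → low-ability (pays 65).
High-ability: degree gives 95 − 7 = 88; no degree gives 65 − 0 = 65. No deviation. ✓
Low-ability: no degree gives 65 − 0 = 65; degree gives 95 − 13 = 82. Would deviate. ✗

No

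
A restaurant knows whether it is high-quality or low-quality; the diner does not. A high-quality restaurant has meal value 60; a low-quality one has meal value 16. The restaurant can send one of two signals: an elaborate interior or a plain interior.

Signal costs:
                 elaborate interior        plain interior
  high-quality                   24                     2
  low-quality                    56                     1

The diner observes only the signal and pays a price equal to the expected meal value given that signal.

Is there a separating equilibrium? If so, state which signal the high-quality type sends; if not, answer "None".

Try high-quality → elaborate interior, low-quality → plain interior:
  If types separate, elaborate interior earns payment 60 and plain interior earns 16.
  High-quality: elaborate interior gives 60 − 24 = 36; plain interior gives 16 − 2 = 14. No deviation. ✓
  Low-quality: plain interior gives 16 − 1 = 15; elaborate interior gives 60 − 56 = 4. No deviation. ✓
Both hold — the high-quality type sends elaborate interior.

elaborate interior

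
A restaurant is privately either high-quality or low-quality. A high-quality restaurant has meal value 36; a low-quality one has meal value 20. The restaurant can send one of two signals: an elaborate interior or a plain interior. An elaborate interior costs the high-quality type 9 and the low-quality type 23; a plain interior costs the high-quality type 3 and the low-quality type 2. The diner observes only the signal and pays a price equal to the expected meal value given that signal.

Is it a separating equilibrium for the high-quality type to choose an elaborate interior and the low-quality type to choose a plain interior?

Yes

If types separate, elaborate interior earns payment 36 and plain interior earns 20.
High-quality: elaborate interior gives 36 − 9 = 27; plain interior gives 20 − 3 = 17. No deviation. ✓
Low-quality: plain interior gives 20 − 2 = 18; elaborate interior gives 36 − 23 = 13. No deviation. ✓
Neither type gains from mimicking the other.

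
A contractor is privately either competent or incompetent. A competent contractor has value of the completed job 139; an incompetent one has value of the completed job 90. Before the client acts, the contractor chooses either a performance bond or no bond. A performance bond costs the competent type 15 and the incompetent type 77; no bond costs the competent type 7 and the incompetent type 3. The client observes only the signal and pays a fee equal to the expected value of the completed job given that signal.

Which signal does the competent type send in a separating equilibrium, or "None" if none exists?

bond

Try competent → bond, incompetent → no bond:
  If types separate, bond earns payment 139 and no bond earns 90.
  Competent: bond gives 139 − 15 = 124; no bond gives 90 − 7 = 83. No deviation. ✓
  Incompetent: no bond gives 90 − 3 = 87; bond gives 139 − 77 = 62. No deviation. ✓
Both hold — the competent type sends bond.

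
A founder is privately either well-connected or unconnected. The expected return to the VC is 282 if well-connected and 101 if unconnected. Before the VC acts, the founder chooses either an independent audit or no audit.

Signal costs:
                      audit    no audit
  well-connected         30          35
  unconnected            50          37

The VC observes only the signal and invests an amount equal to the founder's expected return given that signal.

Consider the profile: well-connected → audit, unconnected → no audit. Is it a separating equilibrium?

Under separation the VC infers type exactly: audit → well-connected (pays 282), no audit → unconnected (pays 101).
Well-connected: audit gives 282 − 30 = 252; no audit gives 101 − 35 = 66. No deviation. ✓
Unconnected: no audit gives 101 − 37 = 64; audit gives 282 − 50 = 232. Would deviate. ✗

No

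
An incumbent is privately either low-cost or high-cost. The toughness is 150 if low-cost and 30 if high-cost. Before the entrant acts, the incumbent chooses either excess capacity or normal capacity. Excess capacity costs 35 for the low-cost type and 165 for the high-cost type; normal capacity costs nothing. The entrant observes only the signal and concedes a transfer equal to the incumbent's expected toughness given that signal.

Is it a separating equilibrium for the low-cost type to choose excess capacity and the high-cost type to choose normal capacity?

Yes

If types separate, excess capacity earns payment 150 and normal capacity earns 30.
Low-cost: excess capacity gives 150 − 35 = 115; normal capacity gives 30 − 0 = 30. No deviation. ✓
High-cost: normal capacity gives 30 − 0 = 30; excess capacity gives 150 − 165 = -15. No deviation. ✓
Neither type gains from mimicking the other.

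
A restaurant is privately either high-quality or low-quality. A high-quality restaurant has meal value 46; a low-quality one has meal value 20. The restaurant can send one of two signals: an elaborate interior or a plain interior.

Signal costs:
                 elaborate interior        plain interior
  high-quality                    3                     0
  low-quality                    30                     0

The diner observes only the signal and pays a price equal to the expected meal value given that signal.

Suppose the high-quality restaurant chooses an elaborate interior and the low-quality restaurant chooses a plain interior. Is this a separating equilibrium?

Yes

Under separation the diner infers type exactly: elaborate interior → high-quality (pays 46), plain interior → low-quality (pays 20).
High-quality: elaborate interior gives 46 − 3 = 43; plain interior gives 20 − 0 = 20. No deviation. ✓
Low-quality: plain interior gives 20 − 0 = 20; elaborate interior gives 46 − 30 = 16. No deviation. ✓
Both incentive constraints hold.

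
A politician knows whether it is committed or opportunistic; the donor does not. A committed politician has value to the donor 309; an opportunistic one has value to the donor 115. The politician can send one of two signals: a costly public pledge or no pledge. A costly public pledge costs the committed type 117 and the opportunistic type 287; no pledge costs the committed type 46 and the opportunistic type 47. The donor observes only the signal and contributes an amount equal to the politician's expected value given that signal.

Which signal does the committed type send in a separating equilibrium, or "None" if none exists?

pledge

Try committed → pledge, opportunistic → no pledge:
  If types separate, pledge earns payment 309 and no pledge earns 115.
  Committed: pledge gives 309 − 117 = 192; no pledge gives 115 − 46 = 69. No deviation. ✓
  Opportunistic: no pledge gives 115 − 47 = 68; pledge gives 309 − 287 = 22. No deviation. ✓
Both hold — the committed type sends pledge.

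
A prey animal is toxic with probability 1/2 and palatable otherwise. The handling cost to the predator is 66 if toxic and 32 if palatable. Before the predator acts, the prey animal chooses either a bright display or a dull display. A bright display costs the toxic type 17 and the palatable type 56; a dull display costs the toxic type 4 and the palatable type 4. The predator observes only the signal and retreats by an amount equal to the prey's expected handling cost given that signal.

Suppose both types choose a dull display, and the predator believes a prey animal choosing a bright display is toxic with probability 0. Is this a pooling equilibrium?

Yes

At the pooled signal (dull display) the predator holds the prior 1/2 and pays 1/2·66 + 1/2·32 = 49. Off-path (bright display) belief 0 gives 0·66 + 1·32 = 32.
Toxic: dull display gives 49 − 4 = 45; bright display gives 32 − 17 = 15. Stays. ✓
Palatable: dull display gives 49 − 4 = 45; bright display gives 32 − 56 = -24. Stays. ✓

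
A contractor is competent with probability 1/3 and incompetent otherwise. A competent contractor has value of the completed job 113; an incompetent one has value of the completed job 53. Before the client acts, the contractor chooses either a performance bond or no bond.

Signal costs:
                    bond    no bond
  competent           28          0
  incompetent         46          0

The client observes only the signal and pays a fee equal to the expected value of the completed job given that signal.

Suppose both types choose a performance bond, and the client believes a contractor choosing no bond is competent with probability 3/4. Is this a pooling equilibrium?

On the equilibrium path (bond) the client holds the prior 1/3 and pays 1/3·113 + 2/3·53 = 73. Off-path (no bond) belief 3/4 gives 3/4·113 + 1/4·53 = 98.
Competent: bond gives 73 − 28 = 45; no bond gives 98 − 0 = 98. Deviates. ✗
Incompetent: bond gives 73 − 46 = 27; no bond gives 98 − 0 = 98. Deviates. ✗

No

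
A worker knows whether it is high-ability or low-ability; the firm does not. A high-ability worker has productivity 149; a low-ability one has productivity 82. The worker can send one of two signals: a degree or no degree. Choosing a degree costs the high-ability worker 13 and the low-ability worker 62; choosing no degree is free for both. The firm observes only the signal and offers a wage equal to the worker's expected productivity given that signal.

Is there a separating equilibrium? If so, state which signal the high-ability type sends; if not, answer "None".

None

Try high-ability → degree, low-ability → no degree:
  Under separation the firm infers type exactly: degree → high-ability (pays 149), no degree → low-ability (pays 82).
  High-ability: degree gives 149 − 13 = 136; no degree gives 82 − 0 = 82. No deviation. ✓
  Low-ability: no degree gives 82 − 0 = 82; degree gives 149 − 62 = 87. Would deviate. ✗
Try high-ability → no degree, low-ability → degree:
  Under separation the firm infers type exactly: no degree → high-ability (pays 149), degree → low-ability (pays 82).
  High-ability: no degree gives 149 − 0 = 149; degree gives 82 − 13 = 69. No deviation. ✓
  Low-ability: degree gives 82 − 62 = 20; no degree gives 149 − 0 = 149. Would deviate. ✗
Neither assignment is incentive-compatible.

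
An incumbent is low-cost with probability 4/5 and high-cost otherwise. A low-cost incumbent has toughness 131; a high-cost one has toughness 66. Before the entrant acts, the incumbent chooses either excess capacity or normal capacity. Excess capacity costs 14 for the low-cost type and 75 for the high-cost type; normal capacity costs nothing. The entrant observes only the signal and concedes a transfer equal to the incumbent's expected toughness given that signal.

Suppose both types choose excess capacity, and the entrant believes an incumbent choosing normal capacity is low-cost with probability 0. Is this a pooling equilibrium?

No

At the pooled signal (excess capacity) the entrant holds the prior 4/5 and pays 4/5·131 + 1/5·66 = 118. Off-path (normal capacity) belief 0 gives 0·131 + 1·66 = 66.
Low-cost: excess capacity gives 118 − 14 = 104; normal capacity gives 66 − 0 = 66. Stays. ✓
High-cost: excess capacity gives 118 − 75 = 43; normal capacity gives 66 − 0 = 66. Deviates. ✗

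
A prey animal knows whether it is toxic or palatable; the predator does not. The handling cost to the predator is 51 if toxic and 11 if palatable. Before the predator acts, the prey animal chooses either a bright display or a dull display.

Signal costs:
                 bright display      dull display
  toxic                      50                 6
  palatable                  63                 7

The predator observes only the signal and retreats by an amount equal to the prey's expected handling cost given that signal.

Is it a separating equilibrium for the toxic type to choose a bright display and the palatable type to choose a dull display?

No

Under separation the predator infers type exactly: bright display → toxic (pays 51), dull display → palatable (pays 11).
Toxic: bright display gives 51 − 50 = 1; dull display gives 11 − 6 = 5. Would deviate. ✗
Palatable: dull display gives 11 − 7 = 4; bright display gives 51 − 63 = -12. No deviation. ✓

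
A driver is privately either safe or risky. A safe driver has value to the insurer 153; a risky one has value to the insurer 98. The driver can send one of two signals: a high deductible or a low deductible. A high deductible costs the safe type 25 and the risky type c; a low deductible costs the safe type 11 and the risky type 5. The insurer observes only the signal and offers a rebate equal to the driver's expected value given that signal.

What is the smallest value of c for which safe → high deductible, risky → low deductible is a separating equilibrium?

Under separation: high deductible → safe (pays 153); low deductible → risky (pays 98).
Safe: 153 − 25 = 128 ≥ 98 − 11 = 87. Holds regardless of c. ✓
Risky: 98 − 5 ≥ 153 − c, so c ≥ 153 − 93 = 60.

60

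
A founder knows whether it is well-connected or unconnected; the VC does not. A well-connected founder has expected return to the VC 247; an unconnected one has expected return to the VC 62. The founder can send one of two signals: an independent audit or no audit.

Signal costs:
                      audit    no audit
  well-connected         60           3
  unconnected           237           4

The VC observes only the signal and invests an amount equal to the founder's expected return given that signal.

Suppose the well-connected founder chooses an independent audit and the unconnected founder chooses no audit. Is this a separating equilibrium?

Yes

Under separation the VC infers type exactly: audit → well-connected (pays 247), no audit → unconnected (pays 62).
Well-connected: audit gives 247 − 60 = 187; no audit gives 62 − 3 = 59. No deviation. ✓
Unconnected: no audit gives 62 − 4 = 58; audit gives 247 − 237 = 10. No deviation. ✓
Both incentive constraints hold.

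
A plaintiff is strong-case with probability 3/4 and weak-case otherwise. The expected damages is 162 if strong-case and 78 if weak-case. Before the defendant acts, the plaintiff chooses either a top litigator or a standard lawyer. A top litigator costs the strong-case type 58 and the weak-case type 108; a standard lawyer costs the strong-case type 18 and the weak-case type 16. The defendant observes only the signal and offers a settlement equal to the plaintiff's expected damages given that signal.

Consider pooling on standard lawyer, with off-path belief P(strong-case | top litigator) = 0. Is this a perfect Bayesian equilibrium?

Yes

On the equilibrium path (standard lawyer) the defendant holds the prior 3/4 and pays 3/4·162 + 1/4·78 = 141. Off-path (top litigator) belief 0 gives 0·162 + 1·78 = 78.
Strong-case: standard lawyer gives 141 − 18 = 123; top litigator gives 78 − 58 = 20. Stays. ✓
Weak-case: standard lawyer gives 141 − 16 = 125; top litigator gives 78 − 108 = -30. Stays. ✓
Beliefs are Bayes-consistent on-path and both types best-respond.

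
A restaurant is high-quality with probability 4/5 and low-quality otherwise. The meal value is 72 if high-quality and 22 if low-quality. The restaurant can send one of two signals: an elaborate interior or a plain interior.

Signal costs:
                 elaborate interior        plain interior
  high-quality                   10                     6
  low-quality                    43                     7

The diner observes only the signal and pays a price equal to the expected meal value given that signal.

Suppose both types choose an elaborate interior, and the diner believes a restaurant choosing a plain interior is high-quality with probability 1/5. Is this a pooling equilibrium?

No

At the pooled signal (elaborate interior) the diner holds the prior 4/5 and pays 4/5·72 + 1/5·22 = 62. Off-path (plain interior) belief 1/5 gives 1/5·72 + 4/5·22 = 32.
High-quality: elaborate interior gives 62 − 10 = 52; plain interior gives 32 − 6 = 26. Stays. ✓
Low-quality: elaborate interior gives 62 − 43 = 19; plain interior gives 32 − 7 = 25. Deviates. ✗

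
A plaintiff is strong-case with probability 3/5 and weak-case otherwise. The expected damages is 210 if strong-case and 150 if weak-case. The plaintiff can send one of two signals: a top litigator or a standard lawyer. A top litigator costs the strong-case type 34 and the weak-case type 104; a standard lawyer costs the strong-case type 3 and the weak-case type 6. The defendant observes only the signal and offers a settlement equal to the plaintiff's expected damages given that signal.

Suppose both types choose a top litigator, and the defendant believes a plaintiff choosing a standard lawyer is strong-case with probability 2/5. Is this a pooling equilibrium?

No

At the pooled signal (top litigator) the defendant holds the prior 3/5 and pays 3/5·210 + 2/5·150 = 186. Off-path (standard lawyer) belief 2/5 gives 2/5·210 + 3/5·150 = 174.
Strong-case: top litigator gives 186 − 34 = 152; standard lawyer gives 174 − 3 = 171. Deviates. ✗
Weak-case: top litigator gives 186 − 104 = 82; standard lawyer gives 174 − 6 = 168. Deviates. ✗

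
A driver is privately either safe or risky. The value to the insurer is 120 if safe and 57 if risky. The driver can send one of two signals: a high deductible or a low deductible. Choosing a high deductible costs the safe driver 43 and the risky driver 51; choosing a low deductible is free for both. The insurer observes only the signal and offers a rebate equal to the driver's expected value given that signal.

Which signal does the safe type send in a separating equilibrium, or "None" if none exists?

Try safe → high deductible, risky → low deductible:
  If types separate, high deductible earns payment 120 and low deductible earns 57.
  Safe: high deductible gives 120 − 43 = 77; low deductible gives 57 − 0 = 57. No deviation. ✓
  Risky: low deductible gives 57 − 0 = 57; high deductible gives 120 − 51 = 69. Would deviate. ✗
Try safe → low deductible, risky → high deductible:
  If types separate, low deductible earns payment 120 and high deductible earns 57.
  Safe: low deductible gives 120 − 0 = 120; high deductible gives 57 − 43 = 14. No deviation. ✓
  Risky: high deductible gives 57 − 51 = 6; low deductible gives 120 − 0 = 120. Would deviate. ✗
Neither assignment is incentive-compatible.

None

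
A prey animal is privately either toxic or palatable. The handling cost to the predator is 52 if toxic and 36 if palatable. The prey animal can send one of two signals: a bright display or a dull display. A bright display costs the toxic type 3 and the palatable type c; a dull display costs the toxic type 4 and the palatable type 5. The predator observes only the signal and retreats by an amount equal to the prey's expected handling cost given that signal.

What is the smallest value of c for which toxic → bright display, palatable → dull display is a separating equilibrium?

21

Under separation: bright display → toxic (pays 52); dull display → palatable (pays 36).
Toxic: 52 − 3 = 49 ≥ 36 − 4 = 32. Holds regardless of c. ✓
Palatable: 36 − 5 ≥ 52 − c, so c ≥ 52 − 31 = 21.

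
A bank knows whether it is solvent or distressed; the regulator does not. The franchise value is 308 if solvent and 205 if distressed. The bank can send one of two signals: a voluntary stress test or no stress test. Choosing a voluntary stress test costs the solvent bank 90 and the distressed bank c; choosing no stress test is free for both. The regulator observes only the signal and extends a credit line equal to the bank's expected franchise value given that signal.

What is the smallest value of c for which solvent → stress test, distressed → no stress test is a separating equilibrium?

103

Under separation: stress test → solvent (pays 308); no stress test → distressed (pays 205).
Solvent: 308 − 90 = 218 ≥ 205 − 0 = 205. Holds regardless of c. ✓
Distressed: 205 − 0 ≥ 308 − c, so c ≥ 308 − 205 = 103.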